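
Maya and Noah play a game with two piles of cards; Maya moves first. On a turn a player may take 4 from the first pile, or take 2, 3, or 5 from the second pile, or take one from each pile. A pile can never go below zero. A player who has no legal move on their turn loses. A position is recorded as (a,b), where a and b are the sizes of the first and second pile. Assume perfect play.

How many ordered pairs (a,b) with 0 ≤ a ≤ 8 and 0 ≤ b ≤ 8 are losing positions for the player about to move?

25

Label each position W (a win for the player to move) or L (a loss). A position with no legal move is L; any other position is W exactly when some move reaches an L, and L when every move reaches a W.
Every move lowers a or b (never raises either), so fill the grid row by row in increasing a, and left to right within a row: each cell's successors are then already labelled.
      b=0  b=1  b=2  b=3  b=4  b=5  b=6  b=7  b=8
a=0:    L    L    W    W    W    W    W    L    L
a=1:    L    W    W    W    L    W    W    W    W
a=2:    L    W    W    W    L    W    W    W    L
a=3:    L    W    W    W    L    W    W    W    L
a=4:    W    W    L    L    W    W    W    W    W
a=5:    W    L    L    W    W    W    W    W    L
a=6:    W    L    W    W    W    L    W    W    W
a=7:    W    L    W    W    W    L    W    W    W
a=8:    L    L    W    W    W    W    W    L    L
Cells with no legal move (terminal, hence L): (0,0), (0,1), (1,0), (2,0), (3,0).
The remaining L cells, each justified by listing all of its moves:
(0,7): L (options (0,5)(W), (0,4)(W), (0,2)(W) are all W)
(0,8): L (options (0,6)(W), (0,5)(W), (0,3)(W) are all W)
(1,4): L (options (1,2)(W), (1,1)(W), (0,3)(W) are all W)
(2,4): L (options (2,2)(W), (2,1)(W), (1,3)(W) are all W)
(2,8): L (options (2,6)(W), (2,5)(W), (2,3)(W), (1,7)(W) are all W)
(3,4): L (options (3,2)(W), (3,1)(W), (2,3)(W) are all W)
(3,8): L (options (3,6)(W), (3,5)(W), (3,3)(W), (2,7)(W) are all W)
(4,2): L (options (0,2)(W), (4,0)(W), (3,1)(W) are all W)
(4,3): L (options (0,3)(W), (4,1)(W), (4,0)(W), (3,2)(W) are all W)
(5,1): L (options (1,1)(W), (4,0)(W) are all W)
(5,2): L (options (1,2)(W), (5,0)(W), (4,1)(W) are all W)
(5,8): L (options (1,8)(W), (5,6)(W), (5,5)(W), (5,3)(W), (4,7)(W) are all W)
(6,1): L (options (2,1)(W), (5,0)(W) are all W)
(6,5): L (options (2,5)(W), (6,3)(W), (6,2)(W), (6,0)(W), (5,4)(W) are all W)
(7,1): L (options (3,1)(W), (6,0)(W) are all W)
(7,5): L (options (3,5)(W), (7,3)(W), (7,2)(W), (7,0)(W), (6,4)(W) are all W)
(8,0): L (sole option (4,0)(W) is W)
(8,1): L (options (4,1)(W), (7,0)(W) are all W)
(8,7): L (options (4,7)(W), (8,5)(W), (8,4)(W), (8,2)(W), (7,6)(W) are all W)
(8,8): L (options (4,8)(W), (8,6)(W), (8,5)(W), (8,3)(W), (7,7)(W) are all W)
Every other cell has at least one move into one of the L cells above, so it is W.
L cells per row: a=0: 4, a=1: 2, a=2: 3, a=3: 3, a=4: 2, a=5: 3, a=6: 2, a=7: 2, a=8: 4; total 25.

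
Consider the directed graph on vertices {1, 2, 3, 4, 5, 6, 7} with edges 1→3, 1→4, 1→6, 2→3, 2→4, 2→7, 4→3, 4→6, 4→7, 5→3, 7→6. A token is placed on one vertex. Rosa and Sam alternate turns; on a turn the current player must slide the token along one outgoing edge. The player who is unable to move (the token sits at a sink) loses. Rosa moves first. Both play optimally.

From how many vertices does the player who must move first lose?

2

Use the standard recursion: the mover loses at a terminal position; elsewhere, the mover wins exactly when some move hands the opponent an L position.
Every edge goes from a vertex to one that appears earlier in the order 6, 3, 7, 4, 5, 2, 1, so processing vertices in that order labels each vertex after all of its successors.
6: no outgoing edge → L
3: no outgoing edge → L
7: reaches L-position 6 → W
4: reaches L-position 3 → W
5: reaches L-position 3 → W
2: reaches L-position 3 → W
1: reaches L-position 3 → W
The L vertices are 3, 6; that is 2 in all.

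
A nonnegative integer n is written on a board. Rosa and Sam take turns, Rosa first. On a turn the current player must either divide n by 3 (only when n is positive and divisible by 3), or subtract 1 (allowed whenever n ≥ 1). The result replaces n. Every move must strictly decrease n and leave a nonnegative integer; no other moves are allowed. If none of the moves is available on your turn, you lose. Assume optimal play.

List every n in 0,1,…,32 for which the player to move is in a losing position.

0, 2, 4, 7, 9, 11, 13, 15, 17, 19, 22, 24, 26, 28, 30, 32

Classify positions by backward induction: terminal positions (no move available) are L. From any other position, the mover wins iff some move reaches an L.
n=0: no move → L
n=1: →0(L), so W
n=2: →1(W) only, which is W, so L
n=3: →2(L), so W
n=4: →3(W) only, which is W, so L
n=5: →4(L), so W
n=6: →2(L), so W
n=7: →6(W) only, which is W, so L
n=8: →7(L), so W
n=9: →3(W), 8(W) — all W, so L
n=10: →9(L), so W
n=11: →10(W) only, which is W, so L
n=12: →4(L), so W
n=13: →12(W) only, which is W, so L
n=14: →13(L), so W
n=15: →5(W), 14(W) — all W, so L
n=16: →15(L), so W
n=17: →16(W) only, which is W, so L
n=18: →17(L), so W
n=19: →18(W) only, which is W, so L
n=20: →19(L), so W
n=21: →7(L), so W
n=22: →21(W) only, which is W, so L
n=23: →22(L), so W
n=24: →8(W), 23(W) — all W, so L
n=25: →24(L), so W
n=26: →25(W) only, which is W, so L
n=27: →9(L), so W
n=28: →27(W) only, which is W, so L
n=29: →28(L), so W
n=30: →10(W), 29(W) — all W, so L
n=31: →30(L), so W
n=32: →31(W) only, which is W, so L
Reading off the rows marked L gives the requested list; there are 16 such values of n.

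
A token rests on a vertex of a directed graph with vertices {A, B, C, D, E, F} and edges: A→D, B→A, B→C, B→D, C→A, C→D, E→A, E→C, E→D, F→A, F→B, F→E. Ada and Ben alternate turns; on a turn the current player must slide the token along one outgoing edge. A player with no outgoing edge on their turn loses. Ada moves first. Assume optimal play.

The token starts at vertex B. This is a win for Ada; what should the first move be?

Move to D.

Positions with no move are L. A position that does have a move is losing for the player to move precisely when every available move leads to a winning position for the opponent. Fill in the labels:
Every edge goes from a vertex to one that appears earlier in the order D, A, C, E, B, F, so processing vertices in that order labels each vertex after all of its successors.
D: no outgoing edge → L
A: W (go to D, an L position)
C: W (go to D, an L position)
E: W (go to D, an L position)
B: W (go to D, an L position)
F: L (options B(W), E(W), A(W) are all W)
From B, the L positions reachable in one move are: D.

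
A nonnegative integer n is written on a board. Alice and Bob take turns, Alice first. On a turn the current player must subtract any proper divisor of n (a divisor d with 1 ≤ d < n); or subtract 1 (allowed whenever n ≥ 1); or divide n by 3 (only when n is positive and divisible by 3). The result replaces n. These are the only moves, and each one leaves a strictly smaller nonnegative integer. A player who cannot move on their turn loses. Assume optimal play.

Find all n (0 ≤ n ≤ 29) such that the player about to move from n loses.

Positions with no move are L. A position that does have a move is losing for the player to move precisely when every available move leads to a winning position for the opponent. Fill in the labels:
n=0: no move → L
n=1: can move to 0, which is L ⇒ W
n=2: the only move is to 1(W), a W ⇒ L
n=3: can move to 2, which is L ⇒ W
n=4: can move to 2, which is L ⇒ W
n=5: the only move is to 4(W), a W ⇒ L
n=6: can move to 2, which is L ⇒ W
n=7: the only move is to 6(W), a W ⇒ L
n=8: can move to 7, which is L ⇒ W
n=9: moves to 3(W), 6(W), 8(W); every one is W ⇒ L
n=10: can move to 5, which is L ⇒ W
n=11: the only move is to 10(W), a W ⇒ L
n=12: can move to 9, which is L ⇒ W
n=13: the only move is to 12(W), a W ⇒ L
n=14: can move to 7, which is L ⇒ W
n=15: can move to 5, which is L ⇒ W
n=16: moves to 8(W), 12(W), 14(W), 15(W); every one is W ⇒ L
n=17: can move to 16, which is L ⇒ W
n=18: can move to 9, which is L ⇒ W
n=19: the only move is to 18(W), a W ⇒ L
n=20: can move to 16, which is L ⇒ W
n=21: can move to 7, which is L ⇒ W
n=22: can move to 11, which is L ⇒ W
n=23: the only move is to 22(W), a W ⇒ L
n=24: can move to 16, which is L ⇒ W
n=25: moves to 20(W), 24(W); every one is W ⇒ L
n=26: can move to 13, which is L ⇒ W
n=27: can move to 9, which is L ⇒ W
n=28: moves to 14(W), 21(W), 24(W), 26(W), 27(W); every one is W ⇒ L
n=29: can move to 28, which is L ⇒ W
The losing starting values of n are exactly the entries labelled L in this table (12 of them).

0, 2, 5, 7, 9, 11, 13, 16, 19, 23, 25, 28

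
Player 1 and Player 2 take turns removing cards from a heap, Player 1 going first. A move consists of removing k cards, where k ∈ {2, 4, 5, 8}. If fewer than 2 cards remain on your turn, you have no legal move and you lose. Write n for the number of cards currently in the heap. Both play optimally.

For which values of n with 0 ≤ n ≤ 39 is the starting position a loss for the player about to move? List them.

0, 1, 7, 10, 13, 16, 19, 22, 25, 28, 31, 34, 37

Build the W/L table. Terminal = L. A non-terminal position is W if it has a move to some L; otherwise it is L.
n=0: no move → L
n=1: no move → L
n=2: can move to 0, which is L ⇒ W
n=3: can move to 1, which is L ⇒ W
n=4: can move to 0, which is L ⇒ W
n=5: can move to 1, which is L ⇒ W
n=6: can move to 1, which is L ⇒ W
n=7: moves to 5(W), 3(W), 2(W); every one is W ⇒ L
n=8: can move to 0, which is L ⇒ W
n=9: can move to 7, which is L ⇒ W
n=10: moves to 8(W), 6(W), 5(W), 2(W); every one is W ⇒ L
n=11: can move to 7, which is L ⇒ W
n=12: can move to 10, which is L ⇒ W
n=13: moves to 11(W), 9(W), 8(W), 5(W); every one is W ⇒ L
n=14: can move to 10, which is L ⇒ W
n=15: can move to 13, which is L ⇒ W
n=16: moves to 14(W), 12(W), 11(W), 8(W); every one is W ⇒ L
n=17: can move to 13, which is L ⇒ W
n=18: can move to 16, which is L ⇒ W
n=19: moves to 17(W), 15(W), 14(W), 11(W); every one is W ⇒ L
n=20: can move to 16, which is L ⇒ W
n=21: can move to 19, which is L ⇒ W
n=22: moves to 20(W), 18(W), 17(W), 14(W); every one is W ⇒ L
n=23: can move to 19, which is L ⇒ W
n=24: can move to 22, which is L ⇒ W
n=25: moves to 23(W), 21(W), 20(W), 17(W); every one is W ⇒ L
n=26: can move to 22, which is L ⇒ W
n=27: can move to 25, which is L ⇒ W
n=28: moves to 26(W), 24(W), 23(W), 20(W); every one is W ⇒ L
n=29: can move to 25, which is L ⇒ W
n=30: can move to 28, which is L ⇒ W
n=31: moves to 29(W), 27(W), 26(W), 23(W); every one is W ⇒ L
n=32: can move to 28, which is L ⇒ W
n=33: can move to 31, which is L ⇒ W
n=34: moves to 32(W), 30(W), 29(W), 26(W); every one is W ⇒ L
n=35: can move to 31, which is L ⇒ W
n=36: can move to 34, which is L ⇒ W
n=37: moves to 35(W), 33(W), 32(W), 29(W); every one is W ⇒ L
n=38: can move to 34, which is L ⇒ W
n=39: can move to 37, which is L ⇒ W
The losing starting values of n are exactly the entries labelled L in this table (13 of them).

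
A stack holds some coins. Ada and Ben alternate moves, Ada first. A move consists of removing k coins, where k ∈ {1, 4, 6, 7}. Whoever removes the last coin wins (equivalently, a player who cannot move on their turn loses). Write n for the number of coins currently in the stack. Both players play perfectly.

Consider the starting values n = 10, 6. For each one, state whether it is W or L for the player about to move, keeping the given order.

Work bottom-up. With no move the player to move loses. Otherwise the position is W if at least one move leads to an L position for the opponent, and L if every move leads to a W.
n=0: no move → L
n=1: reaches L-position 0 → W
n=2: only reaches 1(W), which is W → L
n=3: reaches L-position 2 → W
n=4: reaches L-position 0 → W
n=5: only reaches 4(W), 1(W), all W → L
n=6: reaches L-position 5 → W
n=7: reaches L-position 0 → W
n=8: reaches L-position 2 → W
n=9: reaches L-position 5 → W
n=10: only reaches 9(W), 6(W), 4(W), 3(W), all W → L

10: L, 6: W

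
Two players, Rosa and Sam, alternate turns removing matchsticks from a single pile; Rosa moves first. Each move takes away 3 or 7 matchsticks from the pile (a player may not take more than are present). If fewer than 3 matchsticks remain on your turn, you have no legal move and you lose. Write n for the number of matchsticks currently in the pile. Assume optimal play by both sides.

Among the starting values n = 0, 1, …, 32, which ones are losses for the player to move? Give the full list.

Label each position W (a win for the player to move) or L (a loss). A position with no legal move is L; any other position is W exactly when some move reaches an L, and L when every move reaches a W.
n=0: no move → L
n=1: no move → L
n=2: no move → L
n=3: can move to 0, which is L ⇒ W
n=4: can move to 1, which is L ⇒ W
n=5: can move to 2, which is L ⇒ W
n=6: the only move is to 3(W), a W ⇒ L
n=7: can move to 0, which is L ⇒ W
n=8: can move to 1, which is L ⇒ W
n=9: can move to 6, which is L ⇒ W
n=10: moves to 7(W), 3(W); every one is W ⇒ L
n=11: moves to 8(W), 4(W); every one is W ⇒ L
n=12: moves to 9(W), 5(W); every one is W ⇒ L
n=13: can move to 10, which is L ⇒ W
n=14: can move to 11, which is L ⇒ W
n=15: can move to 12, which is L ⇒ W
n=16: moves to 13(W), 9(W); every one is W ⇒ L
n=17: can move to 10, which is L ⇒ W
n=18: can move to 11, which is L ⇒ W
n=19: can move to 16, which is L ⇒ W
n=20: moves to 17(W), 13(W); every one is W ⇒ L
n=21: moves to 18(W), 14(W); every one is W ⇒ L
n=22: moves to 19(W), 15(W); every one is W ⇒ L
n=23: can move to 20, which is L ⇒ W
n=24: can move to 21, which is L ⇒ W
n=25: can move to 22, which is L ⇒ W
n=26: moves to 23(W), 19(W); every one is W ⇒ L
n=27: can move to 20, which is L ⇒ W
n=28: can move to 21, which is L ⇒ W
n=29: can move to 26, which is L ⇒ W
n=30: moves to 27(W), 23(W); every one is W ⇒ L
n=31: moves to 28(W), 24(W); every one is W ⇒ L
n=32: moves to 29(W), 25(W); every one is W ⇒ L
The losing starting values of n are exactly the entries labelled L in this table (15 of them).

0, 1, 2, 6, 10, 11, 12, 16, 20, 21, 22, 26, 30, 31, 32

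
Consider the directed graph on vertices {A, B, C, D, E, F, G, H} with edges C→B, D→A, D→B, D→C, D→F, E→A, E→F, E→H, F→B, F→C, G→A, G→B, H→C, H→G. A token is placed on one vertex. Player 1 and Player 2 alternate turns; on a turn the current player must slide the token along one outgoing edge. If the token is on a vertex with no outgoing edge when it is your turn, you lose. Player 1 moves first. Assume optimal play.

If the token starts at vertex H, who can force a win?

Player 2 wins.

Positions with no move are L. A position that does have a move is losing for the player to move precisely when every available move leads to a winning position for the opponent. Fill in the labels:
Every edge goes from a vertex to one that appears earlier in the order B, A, G, C, H, F, D, E, so processing vertices in that order labels each vertex after all of its successors.
B: no outgoing edge → L
A: no outgoing edge → L
G: reaches L-position A → W
C: reaches L-position B → W
H: only reaches C(W), G(W), all W → L
F: reaches L-position B → W
D: reaches L-position A → W
E: reaches L-position H → W
The starting position H is L: whatever Player 1 does, the opponent receives a W position.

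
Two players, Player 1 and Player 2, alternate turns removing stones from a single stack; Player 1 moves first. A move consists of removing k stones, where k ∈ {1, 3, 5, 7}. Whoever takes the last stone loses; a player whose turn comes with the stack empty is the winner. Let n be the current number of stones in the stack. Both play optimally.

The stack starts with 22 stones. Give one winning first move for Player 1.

Positions with no move are W. A position that does have a move is losing for the player to move precisely when every available move leads to a winning position for the opponent. Fill in the labels:
n=0: no move; the opponent has just taken the last stone and therefore loses → W
n=1: L (sole option 0(W) is W)
n=2: W (go to 1, an L position)
n=3: L (options 2(W), 0(W) are all W)
n=4: W (go to 3, an L position)
n=5: L (options 4(W), 2(W), 0(W) are all W)
n=6: W (go to 5, an L position)
n=7: L (options 6(W), 4(W), 2(W), 0(W) are all W)
n=8: W (go to 7, an L position)
n=9: L (options 8(W), 6(W), 4(W), 2(W) are all W)
n=10: W (go to 9, an L position)
n=11: L (options 10(W), 8(W), 6(W), 4(W) are all W)
n=12: W (go to 11, an L position)
n=13: L (options 12(W), 10(W), 8(W), 6(W) are all W)
n=14: W (go to 13, an L position)
n=15: L (options 14(W), 12(W), 10(W), 8(W) are all W)
n=16: W (go to 15, an L position)
n=17: L (options 16(W), 14(W), 12(W), 10(W) are all W)
n=18: W (go to 17, an L position)
n=19: L (options 18(W), 16(W), 14(W), 12(W) are all W)
n=20: W (go to 19, an L position)
n=21: L (options 20(W), 18(W), 16(W), 14(W) are all W)
n=22: W (go to 21, an L position)
From 22, the L positions reachable in one move are: 21, 19, 17, 15. Any move reaching one of these is winning.

Remove 1, leaving 21.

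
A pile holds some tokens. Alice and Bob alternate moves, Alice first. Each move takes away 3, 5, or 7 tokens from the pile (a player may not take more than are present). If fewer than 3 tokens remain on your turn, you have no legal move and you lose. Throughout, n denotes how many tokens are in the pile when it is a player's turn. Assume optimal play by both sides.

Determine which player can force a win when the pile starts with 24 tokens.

Build the W/L table. Terminal = L. A non-terminal position is W if it has a move to some L; otherwise it is L.
n=0: no move → L
n=1: no move → L
n=2: no move → L
n=3: W (go to 0, an L position)
n=4: W (go to 1, an L position)
n=5: W (go to 2, an L position)
n=6: W (go to 1, an L position)
n=7: W (go to 2, an L position)
n=8: W (go to 1, an L position)
n=9: W (go to 2, an L position)
n=10: L (options 7(W), 5(W), 3(W) are all W)
n=11: L (options 8(W), 6(W), 4(W) are all W)
n=12: L (options 9(W), 7(W), 5(W) are all W)
n=13: W (go to 10, an L position)
n=14: W (go to 11, an L position)
n=15: W (go to 12, an L position)
n=16: W (go to 11, an L position)
n=17: W (go to 12, an L position)
n=18: W (go to 11, an L position)
n=19: W (go to 12, an L position)
n=20: L (options 17(W), 15(W), 13(W) are all W)
n=21: L (options 18(W), 16(W), 14(W) are all W)
n=22: L (options 19(W), 17(W), 15(W) are all W)
n=23: W (go to 20, an L position)
n=24: W (go to 21, an L position)
From 24 Alice can remove 3, leaving 21, reaching an L position.

Alice wins.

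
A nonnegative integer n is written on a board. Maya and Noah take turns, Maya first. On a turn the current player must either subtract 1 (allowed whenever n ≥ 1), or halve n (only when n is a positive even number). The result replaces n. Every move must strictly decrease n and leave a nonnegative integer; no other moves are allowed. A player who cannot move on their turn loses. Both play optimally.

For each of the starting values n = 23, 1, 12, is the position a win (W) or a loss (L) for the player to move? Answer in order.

23: L, 1: W, 12: W

Positions with no move are L. A position that does have a move is losing for the player to move precisely when every available move leads to a winning position for the opponent. Fill in the labels:
n=0: no move → L
n=1: can move to 0, which is L ⇒ W
n=2: the only move is to 1(W), a W ⇒ L
n=3: can move to 2, which is L ⇒ W
n=4: can move to 2, which is L ⇒ W
n=5: the only move is to 4(W), a W ⇒ L
n=6: can move to 5, which is L ⇒ W
n=7: the only move is to 6(W), a W ⇒ L
n=8: can move to 7, which is L ⇒ W
n=9: the only move is to 8(W), a W ⇒ L
n=10: can move to 5, which is L ⇒ W
n=11: the only move is to 10(W), a W ⇒ L
n=12: can move to 11, which is L ⇒ W
n=13: the only move is to 12(W), a W ⇒ L
n=14: can move to 7, which is L ⇒ W
n=15: the only move is to 14(W), a W ⇒ L
n=16: can move to 15, which is L ⇒ W
n=17: the only move is to 16(W), a W ⇒ L
n=18: can move to 9, which is L ⇒ W
n=19: the only move is to 18(W), a W ⇒ L
n=20: can move to 19, which is L ⇒ W
n=21: the only move is to 20(W), a W ⇒ L
n=22: can move to 11, which is L ⇒ W
n=23: the only move is to 22(W), a W ⇒ L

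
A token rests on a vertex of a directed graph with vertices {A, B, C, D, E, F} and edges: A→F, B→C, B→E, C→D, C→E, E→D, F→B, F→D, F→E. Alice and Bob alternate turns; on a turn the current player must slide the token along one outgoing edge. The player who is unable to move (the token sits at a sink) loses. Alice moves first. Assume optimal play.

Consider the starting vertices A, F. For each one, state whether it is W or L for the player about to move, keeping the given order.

Label each position W (a win for the player to move) or L (a loss). A position with no legal move is L; any other position is W exactly when some move reaches an L, and L when every move reaches a W.
Every edge goes from a vertex to one that appears earlier in the order D, E, C, B, F, A, so processing vertices in that order labels each vertex after all of its successors.
D: no outgoing edge → L
E: W (go to D, an L position)
C: W (go to D, an L position)
B: L (options C(W), E(W) are all W)
F: W (go to B, an L position)
A: L (sole option F(W) is W)

A: L, F: W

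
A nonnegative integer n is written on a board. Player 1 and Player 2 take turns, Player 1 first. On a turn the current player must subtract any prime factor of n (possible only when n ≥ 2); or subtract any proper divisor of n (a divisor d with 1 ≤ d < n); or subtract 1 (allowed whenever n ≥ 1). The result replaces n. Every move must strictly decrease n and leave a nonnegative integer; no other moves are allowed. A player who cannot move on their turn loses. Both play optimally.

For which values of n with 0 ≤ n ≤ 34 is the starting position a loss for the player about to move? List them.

Positions with no move are L. A position that does have a move is losing for the player to move precisely when every available move leads to a winning position for the opponent. Fill in the labels:
n=0: no move → L
n=1: W (go to 0, an L position)
n=2: W (go to 0, an L position)
n=3: W (go to 0, an L position)
n=4: L (options 2(W), 3(W) are all W)
n=5: W (go to 0, an L position)
n=6: W (go to 4, an L position)
n=7: W (go to 0, an L position)
n=8: W (go to 4, an L position)
n=9: L (options 6(W), 8(W) are all W)
n=10: W (go to 9, an L position)
n=11: W (go to 0, an L position)
n=12: W (go to 9, an L position)
n=13: W (go to 0, an L position)
n=14: L (options 7(W), 12(W), 13(W) are all W)
n=15: W (go to 14, an L position)
n=16: W (go to 14, an L position)
n=17: W (go to 0, an L position)
n=18: W (go to 9, an L position)
n=19: W (go to 0, an L position)
n=20: L (options 10(W), 15(W), 16(W), 18(W), 19(W) are all W)
n=21: W (go to 14, an L position)
n=22: W (go to 20, an L position)
n=23: W (go to 0, an L position)
n=24: W (go to 20, an L position)
n=25: W (go to 20, an L position)
n=26: L (options 13(W), 24(W), 25(W) are all W)
n=27: W (go to 26, an L position)
n=28: W (go to 14, an L position)
n=29: W (go to 0, an L position)
n=30: W (go to 20, an L position)
n=31: W (go to 0, an L position)
n=32: L (options 16(W), 24(W), 28(W), 30(W), 31(W) are all W)
n=33: W (go to 32, an L position)
n=34: W (go to 32, an L position)
The losing starting values of n are exactly the entries labelled L in this table (7 of them).

0, 4, 9, 14, 20, 26, 32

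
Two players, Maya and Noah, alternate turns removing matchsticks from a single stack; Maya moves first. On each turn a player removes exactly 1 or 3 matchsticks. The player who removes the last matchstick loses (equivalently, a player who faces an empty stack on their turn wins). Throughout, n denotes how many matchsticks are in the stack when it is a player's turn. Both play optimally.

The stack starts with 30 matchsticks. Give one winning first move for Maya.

Classify positions by backward induction: terminal positions (no move available) are W. From any other position, the mover wins iff some move reaches an L.
n=0: no move; the opponent has just taken the last matchstick and therefore loses → W
n=1: the only move is to 0(W), a W ⇒ L
n=2: can move to 1, which is L ⇒ W
n=3: moves to 2(W), 0(W); every one is W ⇒ L
n=4: can move to 3, which is L ⇒ W
n=5: moves to 4(W), 2(W); every one is W ⇒ L
n=6: can move to 5, which is L ⇒ W
n=7: moves to 6(W), 4(W); every one is W ⇒ L
n=8: can move to 7, which is L ⇒ W
n=9: moves to 8(W), 6(W); every one is W ⇒ L
n=10: can move to 9, which is L ⇒ W
n=11: moves to 10(W), 8(W); every one is W ⇒ L
n=12: can move to 11, which is L ⇒ W
n=13: moves to 12(W), 10(W); every one is W ⇒ L
n=14: can move to 13, which is L ⇒ W
n=15: moves to 14(W), 12(W); every one is W ⇒ L
n=16: can move to 15, which is L ⇒ W
n=17: moves to 16(W), 14(W); every one is W ⇒ L
n=18: can move to 17, which is L ⇒ W
n=19: moves to 18(W), 16(W); every one is W ⇒ L
n=20: can move to 19, which is L ⇒ W
n=21: moves to 20(W), 18(W); every one is W ⇒ L
n=22: can move to 21, which is L ⇒ W
n=23: moves to 22(W), 20(W); every one is W ⇒ L
n=24: can move to 23, which is L ⇒ W
n=25: moves to 24(W), 22(W); every one is W ⇒ L
n=26: can move to 25, which is L ⇒ W
n=27: moves to 26(W), 24(W); every one is W ⇒ L
n=28: can move to 27, which is L ⇒ W
n=29: moves to 28(W), 26(W); every one is W ⇒ L
n=30: can move to 29, which is L ⇒ W
From 30, the L positions reachable in one move are: 29, 27. Any move reaching one of these is winning.

Remove 1, leaving 29.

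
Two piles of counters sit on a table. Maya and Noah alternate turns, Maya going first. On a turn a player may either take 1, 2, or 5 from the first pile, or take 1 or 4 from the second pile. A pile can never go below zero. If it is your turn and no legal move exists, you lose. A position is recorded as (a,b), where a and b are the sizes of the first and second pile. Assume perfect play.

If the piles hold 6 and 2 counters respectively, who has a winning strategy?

Use the standard recursion: the mover loses at a terminal position; elsewhere, the mover wins exactly when some move hands the opponent an L position.
No move ever increases a pile, so every position that can arise here has a ≤ 6 and b ≤ 2; it is enough to label the cells with 0 ≤ a ≤ 6 and 0 ≤ b ≤ 2.
Every move lowers a or b (never raises either), so fill the grid row by row in increasing a, and left to right within a row: each cell's successors are then already labelled.
      b=0  b=1  b=2
a=0:    L    W    L
a=1:    W    L    W
a=2:    W    W    W
a=3:    L    W    L
a=4:    W    L    W
a=5:    W    W    W
a=6:    L    W    L
Cells with no legal move (terminal, hence L): (0,0).
The remaining L cells, each justified by listing all of its moves:
(0,2): L (sole option (0,1)(W) is W)
(1,1): L (options (0,1)(W), (1,0)(W) are all W)
(3,0): L (options (2,0)(W), (1,0)(W) are all W)
(3,2): L (options (2,2)(W), (1,2)(W), (3,1)(W) are all W)
(4,1): L (options (3,1)(W), (2,1)(W), (4,0)(W) are all W)
(6,0): L (options (5,0)(W), (4,0)(W), (1,0)(W) are all W)
(6,2): L (options (5,2)(W), (4,2)(W), (1,2)(W), (6,1)(W) are all W)
Every other cell has at least one move into one of the L cells above, so it is W.
The starting position (6,2) is L: whatever Maya does, the opponent receives a W position.

Noah wins.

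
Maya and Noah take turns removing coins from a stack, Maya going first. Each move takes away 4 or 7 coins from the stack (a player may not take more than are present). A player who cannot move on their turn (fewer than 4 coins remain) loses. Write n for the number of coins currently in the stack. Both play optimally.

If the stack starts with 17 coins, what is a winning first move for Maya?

Remove 4, leaving 13.

Positions with no move are L. A position that does have a move is losing for the player to move precisely when every available move leads to a winning position for the opponent. Fill in the labels:
n=0: no move → L
n=1: no move → L
n=2: no move → L
n=3: no move → L
n=4: can move to 0, which is L ⇒ W
n=5: can move to 1, which is L ⇒ W
n=6: can move to 2, which is L ⇒ W
n=7: can move to 3, which is L ⇒ W
n=8: can move to 1, which is L ⇒ W
n=9: can move to 2, which is L ⇒ W
n=10: can move to 3, which is L ⇒ W
n=11: moves to 7(W), 4(W); every one is W ⇒ L
n=12: moves to 8(W), 5(W); every one is W ⇒ L
n=13: moves to 9(W), 6(W); every one is W ⇒ L
n=14: moves to 10(W), 7(W); every one is W ⇒ L
n=15: can move to 11, which is L ⇒ W
n=16: can move to 12, which is L ⇒ W
n=17: can move to 13, which is L ⇒ W
From 17, the L positions reachable in one move are: 13.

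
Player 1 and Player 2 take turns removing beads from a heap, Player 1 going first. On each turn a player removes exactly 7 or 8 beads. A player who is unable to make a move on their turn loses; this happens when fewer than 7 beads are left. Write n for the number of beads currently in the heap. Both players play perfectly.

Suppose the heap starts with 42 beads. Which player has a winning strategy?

Player 1 wins.

Use the standard recursion: the mover loses at a terminal position; elsewhere, the mover wins exactly when some move hands the opponent an L position.
n=0: no move → L
n=1: no move → L
n=2: no move → L
n=3: no move → L
n=4: no move → L
n=5: no move → L
n=6: no move → L
n=7: W (go to 0, an L position)
n=8: W (go to 1, an L position)
n=9: W (go to 2, an L position)
n=10: W (go to 3, an L position)
n=11: W (go to 4, an L position)
n=12: W (go to 5, an L position)
n=13: W (go to 6, an L position)
n=14: W (go to 6, an L position)
n=15: L (options 8(W), 7(W) are all W)
n=16: L (options 9(W), 8(W) are all W)
n=17: L (options 10(W), 9(W) are all W)
n=18: L (options 11(W), 10(W) are all W)
n=19: L (options 12(W), 11(W) are all W)
n=20: L (options 13(W), 12(W) are all W)
n=21: L (options 14(W), 13(W) are all W)
n=22: W (go to 15, an L position)
n=23: W (go to 16, an L position)
n=24: W (go to 17, an L position)
n=25: W (go to 18, an L position)
n=26: W (go to 19, an L position)
n=27: W (go to 20, an L position)
n=28: W (go to 21, an L position)
n=29: W (go to 21, an L position)
n=30: L (options 23(W), 22(W) are all W)
n=31: L (options 24(W), 23(W) are all W)
n=32: L (options 25(W), 24(W) are all W)
n=33: L (options 26(W), 25(W) are all W)
n=34: L (options 27(W), 26(W) are all W)
n=35: L (options 28(W), 27(W) are all W)
n=36: L (options 29(W), 28(W) are all W)
n=37: W (go to 30, an L position)
n=38: W (go to 31, an L position)
n=39: W (go to 32, an L position)
n=40: W (go to 33, an L position)
n=41: W (go to 34, an L position)
n=42: W (go to 35, an L position)
From 42 Player 1 can remove 7, leaving 35, reaching an L position.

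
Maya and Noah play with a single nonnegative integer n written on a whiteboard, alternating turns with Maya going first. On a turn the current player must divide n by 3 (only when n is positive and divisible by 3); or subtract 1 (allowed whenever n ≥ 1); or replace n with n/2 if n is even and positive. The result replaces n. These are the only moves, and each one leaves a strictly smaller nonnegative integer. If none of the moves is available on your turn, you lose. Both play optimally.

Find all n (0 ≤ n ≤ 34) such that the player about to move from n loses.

Classify positions by backward induction: terminal positions (no move available) are L. From any other position, the mover wins iff some move reaches an L.
n=0: no move → L
n=1: can move to 0, which is L ⇒ W
n=2: the only move is to 1(W), a W ⇒ L
n=3: can move to 2, which is L ⇒ W
n=4: can move to 2, which is L ⇒ W
n=5: the only move is to 4(W), a W ⇒ L
n=6: can move to 2, which is L ⇒ W
n=7: the only move is to 6(W), a W ⇒ L
n=8: can move to 7, which is L ⇒ W
n=9: moves to 3(W), 8(W); every one is W ⇒ L
n=10: can move to 5, which is L ⇒ W
n=11: the only move is to 10(W), a W ⇒ L
n=12: can move to 11, which is L ⇒ W
n=13: the only move is to 12(W), a W ⇒ L
n=14: can move to 7, which is L ⇒ W
n=15: can move to 5, which is L ⇒ W
n=16: moves to 8(W), 15(W); every one is W ⇒ L
n=17: can move to 16, which is L ⇒ W
n=18: can move to 9, which is L ⇒ W
n=19: the only move is to 18(W), a W ⇒ L
n=20: can move to 19, which is L ⇒ W
n=21: can move to 7, which is L ⇒ W
n=22: can move to 11, which is L ⇒ W
n=23: the only move is to 22(W), a W ⇒ L
n=24: can move to 23, which is L ⇒ W
n=25: the only move is to 24(W), a W ⇒ L
n=26: can move to 13, which is L ⇒ W
n=27: can move to 9, which is L ⇒ W
n=28: moves to 14(W), 27(W); every one is W ⇒ L
n=29: can move to 28, which is L ⇒ W
n=30: moves to 10(W), 15(W), 29(W); every one is W ⇒ L
n=31: can move to 30, which is L ⇒ W
n=32: can move to 16, which is L ⇒ W
n=33: can move to 11, which is L ⇒ W
n=34: moves to 17(W), 33(W); every one is W ⇒ L
Reading off the rows marked L gives the requested list; there are 14 such values of n.

0, 2, 5, 7, 9, 11, 13, 16, 19, 23, 25, 28, 30, 34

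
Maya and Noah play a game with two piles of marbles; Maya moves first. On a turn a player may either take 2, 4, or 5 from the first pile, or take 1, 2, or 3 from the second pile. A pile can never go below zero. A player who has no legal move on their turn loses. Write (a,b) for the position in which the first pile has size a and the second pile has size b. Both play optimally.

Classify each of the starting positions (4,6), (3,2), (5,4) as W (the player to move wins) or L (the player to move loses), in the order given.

(4,6): L, (3,2): W, (5,4): W

Classify positions by backward induction: terminal positions (no move available) are L. From any other position, the mover wins iff some move reaches an L.
No move ever increases a pile, so every position that can arise here has a ≤ 5 and b ≤ 6; it is enough to label the cells with 0 ≤ a ≤ 5 and 0 ≤ b ≤ 6.
Every move lowers a or b (never raises either), so fill the grid row by row in increasing a, and left to right within a row: each cell's successors are then already labelled.
      b=0  b=1  b=2  b=3  b=4  b=5  b=6
a=0:    L    W    W    W    L    W    W
a=1:    L    W    W    W    L    W    W
a=2:    W    L    W    W    W    L    W
a=3:    W    L    W    W    W    L    W
a=4:    W    W    L    W    W    W    L
a=5:    W    W    L    W    W    W    L
Cells with no legal move (terminal, hence L): (0,0), (1,0).
The remaining L cells, each justified by listing all of its moves:
(0,4): L (options (0,3)(W), (0,2)(W), (0,1)(W) are all W)
(1,4): L (options (1,3)(W), (1,2)(W), (1,1)(W) are all W)
(2,1): L (options (0,1)(W), (2,0)(W) are all W)
(2,5): L (options (0,5)(W), (2,4)(W), (2,3)(W), (2,2)(W) are all W)
(3,1): L (options (1,1)(W), (3,0)(W) are all W)
(3,5): L (options (1,5)(W), (3,4)(W), (3,3)(W), (3,2)(W) are all W)
(4,2): L (options (2,2)(W), (0,2)(W), (4,1)(W), (4,0)(W) are all W)
(4,6): L (options (2,6)(W), (0,6)(W), (4,5)(W), (4,4)(W), (4,3)(W) are all W)
(5,2): L (options (3,2)(W), (1,2)(W), (0,2)(W), (5,1)(W), (5,0)(W) are all W)
(5,6): L (options (3,6)(W), (1,6)(W), (0,6)(W), (5,5)(W), (5,4)(W), (5,3)(W) are all W)
Every other cell has at least one move into one of the L cells above, so it is W.
(4,6): one of the L cells justified above, so L
(3,2): the move to (3,1) reaches an L cell, so W
(5,4): the move to (1,4) reaches an L cell, so W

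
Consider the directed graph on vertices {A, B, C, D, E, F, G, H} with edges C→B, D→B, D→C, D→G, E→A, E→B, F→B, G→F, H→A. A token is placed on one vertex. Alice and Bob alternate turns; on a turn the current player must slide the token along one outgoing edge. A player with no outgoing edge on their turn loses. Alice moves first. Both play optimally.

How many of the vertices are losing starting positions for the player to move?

Positions with no move are L. A position that does have a move is losing for the player to move precisely when every available move leads to a winning position for the opponent. Fill in the labels:
Every edge goes from a vertex to one that appears earlier in the order A, B, F, G, C, D, E, H, so processing vertices in that order labels each vertex after all of its successors.
A: no outgoing edge → L
B: no outgoing edge → L
F: W (go to B, an L position)
G: L (sole option F(W) is W)
C: W (go to B, an L position)
D: W (go to G, an L position)
E: W (go to B, an L position)
H: W (go to A, an L position)
The L vertices are A, B, G; that is 3 in all.

3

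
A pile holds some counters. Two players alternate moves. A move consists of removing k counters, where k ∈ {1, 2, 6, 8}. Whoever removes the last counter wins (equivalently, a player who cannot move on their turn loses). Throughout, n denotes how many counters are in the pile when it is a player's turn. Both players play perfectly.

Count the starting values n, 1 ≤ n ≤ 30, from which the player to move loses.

Build the W/L table. Terminal = L. A non-terminal position is W if it has a move to some L; otherwise it is L.
n=0: no move → L
n=1: W (go to 0, an L position)
n=2: W (go to 0, an L position)
n=3: L (options 2(W), 1(W) are all W)
n=4: W (go to 3, an L position)
n=5: W (go to 3, an L position)
n=6: W (go to 0, an L position)
n=7: L (options 6(W), 5(W), 1(W) are all W)
n=8: W (go to 7, an L position)
n=9: W (go to 7, an L position)
n=10: L (options 9(W), 8(W), 4(W), 2(W) are all W)
n=11: W (go to 10, an L position)
n=12: W (go to 10, an L position)
n=13: W (go to 7, an L position)
n=14: L (options 13(W), 12(W), 8(W), 6(W) are all W)
n=15: W (go to 14, an L position)
n=16: W (go to 14, an L position)
n=17: L (options 16(W), 15(W), 11(W), 9(W) are all W)
n=18: W (go to 17, an L position)
n=19: W (go to 17, an L position)
n=20: W (go to 14, an L position)
n=21: L (options 20(W), 19(W), 15(W), 13(W) are all W)
n=22: W (go to 21, an L position)
n=23: W (go to 21, an L position)
n=24: L (options 23(W), 22(W), 18(W), 16(W) are all W)
n=25: W (go to 24, an L position)
n=26: W (go to 24, an L position)
n=27: W (go to 21, an L position)
n=28: L (options 27(W), 26(W), 22(W), 20(W) are all W)
n=29: W (go to 28, an L position)
n=30: W (go to 28, an L position)
L entries with 1 ≤ n ≤ 30 (n=0 is outside the asked range and is not counted): n = 3, 7, 10, 14, 17, 21, 24, 28; that makes 8.

8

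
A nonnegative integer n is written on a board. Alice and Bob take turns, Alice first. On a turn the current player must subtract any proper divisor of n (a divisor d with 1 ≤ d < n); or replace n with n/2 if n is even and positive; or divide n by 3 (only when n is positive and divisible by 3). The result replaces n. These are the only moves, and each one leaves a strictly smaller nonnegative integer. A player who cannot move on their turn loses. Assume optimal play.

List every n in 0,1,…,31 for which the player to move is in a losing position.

0, 1, 4, 7, 9, 11, 13, 15, 17, 19, 23, 25, 28, 31

Build the W/L table. Terminal = L. A non-terminal position is W if it has a move to some L; otherwise it is L.
n=0: no move → L
n=1: no move → L
n=2: can move to 1, which is L ⇒ W
n=3: can move to 1, which is L ⇒ W
n=4: moves to 2(W), 3(W); every one is W ⇒ L
n=5: can move to 4, which is L ⇒ W
n=6: can move to 4, which is L ⇒ W
n=7: the only move is to 6(W), a W ⇒ L
n=8: can move to 4, which is L ⇒ W
n=9: moves to 3(W), 6(W), 8(W); every one is W ⇒ L
n=10: can move to 9, which is L ⇒ W
n=11: the only move is to 10(W), a W ⇒ L
n=12: can move to 4, which is L ⇒ W
n=13: the only move is to 12(W), a W ⇒ L
n=14: can move to 7, which is L ⇒ W
n=15: moves to 5(W), 10(W), 12(W), 14(W); every one is W ⇒ L
n=16: can move to 15, which is L ⇒ W
n=17: the only move is to 16(W), a W ⇒ L
n=18: can move to 9, which is L ⇒ W
n=19: the only move is to 18(W), a W ⇒ L
n=20: can move to 15, which is L ⇒ W
n=21: can move to 7, which is L ⇒ W
n=22: can move to 11, which is L ⇒ W
n=23: the only move is to 22(W), a W ⇒ L
n=24: can move to 23, which is L ⇒ W
n=25: moves to 20(W), 24(W); every one is W ⇒ L
n=26: can move to 13, which is L ⇒ W
n=27: can move to 9, which is L ⇒ W
n=28: moves to 14(W), 21(W), 24(W), 26(W), 27(W); every one is W ⇒ L
n=29: can move to 28, which is L ⇒ W
n=30: can move to 15, which is L ⇒ W
n=31: the only move is to 30(W), a W ⇒ L
Reading off the rows marked L gives the requested list; there are 14 such values of n.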